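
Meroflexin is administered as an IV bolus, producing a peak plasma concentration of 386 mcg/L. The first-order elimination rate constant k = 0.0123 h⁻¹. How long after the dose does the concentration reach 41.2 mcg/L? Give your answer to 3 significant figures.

182 hours

C(t) = C₀ e^(−kt)  ⇒  t = ln(C₀/C) / k
t = ln(386/41.2) / 0.01230 = 2.237 / 0.01230 ≈ 182 hours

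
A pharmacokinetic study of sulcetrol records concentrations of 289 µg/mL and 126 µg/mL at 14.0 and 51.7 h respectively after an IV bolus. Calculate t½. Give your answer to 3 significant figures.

k = ln(C₁/C₂) / (t₂ − t₁) = ln(289/126) / (51.7 − 14.0)
  = 0.8301 / 37.70 = 0.02202 h⁻¹
t½ = ln 2 / k = ln 2 / 0.02202 ≈ 31.5 hours

31.5 hours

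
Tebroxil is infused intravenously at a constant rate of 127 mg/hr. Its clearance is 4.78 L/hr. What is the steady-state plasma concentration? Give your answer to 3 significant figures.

Css = infusion rate / CL = 127 / 4.78 ≈ 26.6 µg/mL

26.6 µg/mL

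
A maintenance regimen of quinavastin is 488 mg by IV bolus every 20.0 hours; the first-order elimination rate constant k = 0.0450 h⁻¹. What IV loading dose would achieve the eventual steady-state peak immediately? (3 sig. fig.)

Accumulation ratio R = 1 / (1 − e^(−kτ)) = 1 / (1 − e^(−0.04500×20.0)) = 1 / (1 − 0.4066) = 1.685
Loading dose = maintenance dose × R = 488 × 1.685 ≈ 822 mg

822 mg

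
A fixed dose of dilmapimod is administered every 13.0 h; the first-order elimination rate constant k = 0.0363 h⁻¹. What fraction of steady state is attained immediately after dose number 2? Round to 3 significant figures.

0.611

f_n = 1 − e^(−nkτ) = 1 − e^(−2 × 0.03630 × 13.0) = 1 − e^(−0.9438) = 1 − 0.3891 ≈ 0.611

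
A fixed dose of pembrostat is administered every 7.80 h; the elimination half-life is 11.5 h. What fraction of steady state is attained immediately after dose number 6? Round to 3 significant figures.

0.940

k = ln 2 / 11.5 = 0.06027 h⁻¹
f_n = 1 − e^(−nkτ) = 1 − e^(−6 × 0.06027 × 7.80) = 1 − e^(−2.821) = 1 − 0.05956 ≈ 0.940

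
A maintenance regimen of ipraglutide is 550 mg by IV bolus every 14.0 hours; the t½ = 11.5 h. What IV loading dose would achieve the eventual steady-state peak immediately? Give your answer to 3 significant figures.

k = ln 2 / 11.5 = 0.06027 h⁻¹
Accumulation ratio R = 1 / (1 − e^(−kτ)) = 1 / (1 − e^(−0.06027×14.0)) = 1 / (1 − 0.4301) = 1.755
Loading dose = maintenance dose × R = 550 × 1.755 ≈ 965 mg

965 mg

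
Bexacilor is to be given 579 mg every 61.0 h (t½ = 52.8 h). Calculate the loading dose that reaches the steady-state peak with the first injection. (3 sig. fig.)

1050 mg

k = ln 2 / 52.8 = 0.01313 h⁻¹
Accumulation ratio R = 1 / (1 − e^(−kτ)) = 1 / (1 − e^(−0.01313×61.0)) = 1 / (1 − 0.4490) = 1.815
Loading dose = maintenance dose × R = 579 × 1.815 ≈ 1050 mg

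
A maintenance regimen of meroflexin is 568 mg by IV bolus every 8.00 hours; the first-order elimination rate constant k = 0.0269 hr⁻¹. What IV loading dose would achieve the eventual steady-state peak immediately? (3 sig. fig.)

Accumulation ratio R = 1 / (1 − e^(−kτ)) = 1 / (1 − e^(−0.02690×8.00)) = 1 / (1 − 0.8064) = 5.165
Loading dose = maintenance dose × R = 568 × 5.165 ≈ 2930 mg

2930 mg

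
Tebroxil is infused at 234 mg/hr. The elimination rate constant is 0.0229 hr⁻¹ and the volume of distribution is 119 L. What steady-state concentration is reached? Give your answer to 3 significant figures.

CL = k · V = 0.0229 × 119 = 2.725 L/hr
Css = rate / CL = 234 / 2.725 ≈ 85.9 µg/mL

85.9 µg/mL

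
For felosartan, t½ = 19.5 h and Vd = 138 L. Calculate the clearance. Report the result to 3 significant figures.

4.91 L/h

k = ln 2 / t½ = ln 2 / 19.5 = 0.03555 h⁻¹
CL = k · V = 0.03555 × 138 ≈ 4.91 L/h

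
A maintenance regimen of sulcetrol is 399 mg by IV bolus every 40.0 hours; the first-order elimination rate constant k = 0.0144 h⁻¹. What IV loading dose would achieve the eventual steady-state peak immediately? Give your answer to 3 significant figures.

Accumulation ratio R = 1 / (1 − e^(−kτ)) = 1 / (1 − e^(−0.01440×40.0)) = 1 / (1 − 0.5621) = 2.284
Loading dose = maintenance dose × R = 399 × 2.284 ≈ 911 mg

911 mg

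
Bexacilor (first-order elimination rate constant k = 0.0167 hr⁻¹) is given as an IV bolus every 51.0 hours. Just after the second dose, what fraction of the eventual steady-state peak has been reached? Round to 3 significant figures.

f_n = 1 − e^(−nkτ) = 1 − e^(−2 × 0.01670 × 51.0) = 1 − e^(−1.703) = 1 − 0.1821 ≈ 0.818

0.818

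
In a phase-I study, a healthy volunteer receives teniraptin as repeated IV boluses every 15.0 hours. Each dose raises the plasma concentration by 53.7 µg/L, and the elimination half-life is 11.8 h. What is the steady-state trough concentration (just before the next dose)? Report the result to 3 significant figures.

k = ln 2 / 11.8 = 0.05874 h⁻¹
Fraction remaining after one interval: e^(−kτ) = e^(−0.05874 × 15.0) = 0.4143
R = 1 / (1 − 0.4143) = 1.707
Css,max = 53.7 × 1.707 = 91.69 µg/L
Css,min = Css,max × e^(−kτ) = 91.69 × 0.4143 ≈ 38.0 µg/L

38.0 µg/L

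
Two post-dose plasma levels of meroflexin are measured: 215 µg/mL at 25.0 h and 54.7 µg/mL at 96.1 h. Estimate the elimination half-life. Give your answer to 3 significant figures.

36.0 hours

k = ln(C₁/C₂) / (t₂ − t₁) = ln(215/54.7) / (96.1 − 25.0)
  = 1.369 / 71.10 = 0.01925 h⁻¹
t½ = ln 2 / k = ln 2 / 0.01925 ≈ 36.0 hours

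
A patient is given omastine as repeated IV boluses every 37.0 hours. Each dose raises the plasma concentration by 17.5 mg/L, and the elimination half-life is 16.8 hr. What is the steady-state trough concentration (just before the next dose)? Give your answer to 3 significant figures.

k = ln 2 / 16.8 = 0.04126 hr⁻¹
Fraction remaining after one interval: e^(−kτ) = e^(−0.04126 × 37.0) = 0.2173
R = 1 / (1 − 0.2173) = 1.278
Css,max = 17.5 × 1.278 = 22.36 mg/L
Css,min = Css,max × e^(−kτ) = 22.36 × 0.2173 ≈ 4.86 mg/L

4.86 mg/L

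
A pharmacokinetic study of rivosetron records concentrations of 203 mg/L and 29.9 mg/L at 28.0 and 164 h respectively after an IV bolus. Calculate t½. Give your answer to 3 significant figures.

k = ln(C₁/C₂) / (t₂ − t₁) = ln(203/29.9) / (164 − 28.0)
  = 1.915 / 136.0 = 0.01408 h⁻¹
t½ = ln 2 / k = ln 2 / 0.01408 ≈ 49.2 hours

49.2 hours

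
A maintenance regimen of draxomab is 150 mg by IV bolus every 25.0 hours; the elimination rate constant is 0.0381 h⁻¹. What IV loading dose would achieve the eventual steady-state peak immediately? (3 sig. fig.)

Accumulation ratio R = 1 / (1 − e^(−kτ)) = 1 / (1 − e^(−0.03810×25.0)) = 1 / (1 − 0.3858) = 1.628
Loading dose = maintenance dose × R = 150 × 1.628 ≈ 244 mg

244 mg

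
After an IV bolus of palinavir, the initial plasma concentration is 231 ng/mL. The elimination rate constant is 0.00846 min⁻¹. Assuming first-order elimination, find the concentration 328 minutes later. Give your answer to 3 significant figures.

C(t) = C₀ e^(−kt) = 231 × e^(−0.008460 × 328) = 231 × e^(−2.775) = 231 × 0.06236 ≈ 14.4 ng/mL

14.4 ng/mL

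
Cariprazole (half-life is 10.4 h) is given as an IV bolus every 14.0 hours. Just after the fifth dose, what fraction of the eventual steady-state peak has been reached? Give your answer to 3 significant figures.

k = ln 2 / 10.4 = 0.06665 h⁻¹
f_n = 1 − e^(−nkτ) = 1 − e^(−5 × 0.06665 × 14.0) = 1 − e^(−4.665) = 1 − 0.009415 ≈ 0.991

0.991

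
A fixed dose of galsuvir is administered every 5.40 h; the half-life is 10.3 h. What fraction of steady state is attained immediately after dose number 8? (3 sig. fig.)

0.945

k = ln 2 / 10.3 = 0.06730 h⁻¹
f_n = 1 − e^(−nkτ) = 1 − e^(−8 × 0.06730 × 5.40) = 1 − e^(−2.907) = 1 − 0.05463 ≈ 0.945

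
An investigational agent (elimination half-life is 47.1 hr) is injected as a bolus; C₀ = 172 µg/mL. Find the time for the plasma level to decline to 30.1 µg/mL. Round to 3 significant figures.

k = ln 2 / 47.1 = 0.01472 hr⁻¹
C(t) = C₀ e^(−kt)  ⇒  t = ln(C₀/C) / k
t = ln(172/30.1) / 0.01472 = 1.743 / 0.01472 ≈ 118 hours

118 hours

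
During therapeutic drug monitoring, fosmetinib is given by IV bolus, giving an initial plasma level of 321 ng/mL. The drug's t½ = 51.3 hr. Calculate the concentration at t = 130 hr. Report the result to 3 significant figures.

55.4 ng/mL

k = ln 2 / 51.3 = 0.01351 hr⁻¹
130 hr is 2.534 half-lives, so C = 321 × (1/2)^2.534 = 321 × 0.1726 ≈ 55.4 ng/mL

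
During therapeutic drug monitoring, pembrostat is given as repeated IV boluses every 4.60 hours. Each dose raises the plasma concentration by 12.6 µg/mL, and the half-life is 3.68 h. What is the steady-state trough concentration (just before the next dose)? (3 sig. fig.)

k = ln 2 / 3.68 = 0.1884 h⁻¹
Fraction remaining after one interval: e^(−kτ) = e^(−0.1884 × 4.60) = 0.4204
R = 1 / (1 − 0.4204) = 1.725
Css,max = 12.6 × 1.725 = 21.74 µg/mL
Css,min = Css,max × e^(−kτ) = 21.74 × 0.4204 ≈ 9.14 µg/mL

9.14 µg/mL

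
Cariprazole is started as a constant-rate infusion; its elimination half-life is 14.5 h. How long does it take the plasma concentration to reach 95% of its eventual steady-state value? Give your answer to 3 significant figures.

k = ln 2 / 14.5 = 0.04780 h⁻¹
f = 1 − e^(−kt)  ⇒  t = −ln(1 − f) / k
t = −ln(1 − 0.95) / 0.04780 = 2.996 / 0.04780 ≈ 62.7 hours

62.7 hours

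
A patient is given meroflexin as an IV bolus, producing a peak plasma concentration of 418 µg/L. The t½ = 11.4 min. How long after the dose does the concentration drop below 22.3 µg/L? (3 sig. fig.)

k = ln 2 / 11.4 = 0.06080 min⁻¹
C(t) = C₀ e^(−kt)  ⇒  t = ln(C₀/C) / k
t = ln(418/22.3) / 0.06080 = 2.931 / 0.06080 ≈ 48.2 minutes

48.2 minutes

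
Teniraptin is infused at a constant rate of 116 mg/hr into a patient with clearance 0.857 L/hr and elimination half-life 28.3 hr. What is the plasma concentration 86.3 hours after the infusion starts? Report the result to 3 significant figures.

119 µg/mL

Css = rate / CL = 116 / 0.857 = 135.4 µg/mL
k = ln 2 / 28.3 = 0.02449 hr⁻¹
C(t) = Css (1 − e^(−kt)) = 135.4 × (1 − e^(−2.114)) = 135.4 × 0.8792 ≈ 119 µg/mL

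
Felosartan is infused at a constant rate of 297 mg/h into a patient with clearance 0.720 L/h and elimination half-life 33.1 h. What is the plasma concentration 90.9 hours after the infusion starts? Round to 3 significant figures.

Css = rate / CL = 297 / 0.720 = 412.5 µg/mL
k = ln 2 / 33.1 = 0.02094 h⁻¹
C(t) = Css (1 − e^(−kt)) = 412.5 × (1 − e^(−1.904)) = 412.5 × 0.8510 ≈ 351 µg/mL

351 µg/mL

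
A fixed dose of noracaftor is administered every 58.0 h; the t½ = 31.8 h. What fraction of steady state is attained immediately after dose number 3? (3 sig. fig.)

0.977

k = ln 2 / 31.8 = 0.02180 h⁻¹
f_n = 1 − e^(−nkτ) = 1 − e^(−3 × 0.02180 × 58.0) = 1 − e^(−3.793) = 1 − 0.02253 ≈ 0.977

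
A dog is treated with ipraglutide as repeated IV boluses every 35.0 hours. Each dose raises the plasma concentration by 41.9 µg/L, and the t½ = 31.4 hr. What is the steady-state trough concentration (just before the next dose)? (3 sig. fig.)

36.0 µg/L

k = ln 2 / 31.4 = 0.02207 hr⁻¹
Fraction remaining after one interval: e^(−kτ) = e^(−0.02207 × 35.0) = 0.4618
R = 1 / (1 − 0.4618) = 1.858
Css,max = 41.9 × 1.858 = 77.85 µg/L
Css,min = Css,max × e^(−kτ) = 77.85 × 0.4618 ≈ 36.0 µg/L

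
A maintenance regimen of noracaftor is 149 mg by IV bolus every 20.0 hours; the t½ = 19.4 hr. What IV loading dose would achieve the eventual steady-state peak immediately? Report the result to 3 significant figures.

k = ln 2 / 19.4 = 0.03573 hr⁻¹
Accumulation ratio R = 1 / (1 − e^(−kτ)) = 1 / (1 − e^(−0.03573×20.0)) = 1 / (1 − 0.4894) = 1.958
Loading dose = maintenance dose × R = 149 × 1.958 ≈ 292 mg

292 mg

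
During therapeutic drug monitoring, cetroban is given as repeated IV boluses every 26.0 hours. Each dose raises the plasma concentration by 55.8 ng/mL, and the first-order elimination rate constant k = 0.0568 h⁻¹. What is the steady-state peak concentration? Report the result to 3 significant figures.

72.3 ng/mL

Fraction remaining after one interval: e^(−kτ) = e^(−0.05680 × 26.0) = 0.2284
R = 1 / (1 − 0.2284) = 1.296
Css,max = 55.8 × 1.296 ≈ 72.3 ng/mL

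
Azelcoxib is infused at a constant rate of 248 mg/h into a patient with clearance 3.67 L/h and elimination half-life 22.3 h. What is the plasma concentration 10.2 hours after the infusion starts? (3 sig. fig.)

18.4 µg/mL

Css = rate / CL = 248 / 3.67 = 67.57 µg/mL
k = ln 2 / 22.3 = 0.03108 h⁻¹
C(t) = Css (1 − e^(−kt)) = 67.57 × (1 − e^(−0.3170)) = 67.57 × 0.2717 ≈ 18.4 µg/mL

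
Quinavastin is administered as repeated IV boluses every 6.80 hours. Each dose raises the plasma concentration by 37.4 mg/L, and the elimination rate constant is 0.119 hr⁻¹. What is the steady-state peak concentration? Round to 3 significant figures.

Fraction remaining after one interval: e^(−kτ) = e^(−0.1190 × 6.80) = 0.4452
R = 1 / (1 − 0.4452) = 1.802
Css,max = 37.4 × 1.802 ≈ 67.4 mg/L

67.4 mg/L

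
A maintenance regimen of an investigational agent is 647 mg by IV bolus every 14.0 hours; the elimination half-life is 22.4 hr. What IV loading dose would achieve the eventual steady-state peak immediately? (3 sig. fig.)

1840 mg

k = ln 2 / 22.4 = 0.03094 hr⁻¹
Accumulation ratio R = 1 / (1 − e^(−kτ)) = 1 / (1 − e^(−0.03094×14.0)) = 1 / (1 − 0.6484) = 2.844
Loading dose = maintenance dose × R = 647 × 2.844 ≈ 1840 mg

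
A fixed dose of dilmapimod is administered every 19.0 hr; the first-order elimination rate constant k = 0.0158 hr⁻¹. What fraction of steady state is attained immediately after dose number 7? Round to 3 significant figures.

0.878

f_n = 1 − e^(−nkτ) = 1 − e^(−7 × 0.01580 × 19.0) = 1 − e^(−2.101) = 1 − 0.1223 ≈ 0.878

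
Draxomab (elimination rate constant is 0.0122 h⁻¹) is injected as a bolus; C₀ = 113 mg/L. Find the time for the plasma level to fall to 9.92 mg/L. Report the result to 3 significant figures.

C(t) = C₀ e^(−kt)  ⇒  t = ln(C₀/C) / k
t = ln(113/9.92) / 0.01220 = 2.433 / 0.01220 ≈ 199 hours

199 hours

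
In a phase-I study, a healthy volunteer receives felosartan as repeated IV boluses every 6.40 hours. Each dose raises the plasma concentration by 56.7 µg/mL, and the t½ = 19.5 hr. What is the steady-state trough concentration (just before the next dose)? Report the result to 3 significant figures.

k = ln 2 / 19.5 = 0.03555 hr⁻¹
Fraction remaining after one interval: e^(−kτ) = e^(−0.03555 × 6.40) = 0.7965
R = 1 / (1 − 0.7965) = 4.915
Css,max = 56.7 × 4.915 = 278.7 µg/mL
Css,min = Css,max × e^(−kτ) = 278.7 × 0.7965 ≈ 222 µg/mL

222 µg/mL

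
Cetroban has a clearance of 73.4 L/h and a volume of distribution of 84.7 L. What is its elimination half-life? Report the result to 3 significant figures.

k = CL / V = 73.4 / 84.7 = 0.8666 h⁻¹
t½ = ln 2 / k = ln 2 / 0.8666 ≈ 0.800 hours

0.800 hours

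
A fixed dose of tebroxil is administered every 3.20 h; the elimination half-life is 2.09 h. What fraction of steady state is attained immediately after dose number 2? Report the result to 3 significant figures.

0.880

k = ln 2 / 2.09 = 0.3316 h⁻¹
f_n = 1 − e^(−nkτ) = 1 − e^(−2 × 0.3316 × 3.20) = 1 − e^(−2.123) = 1 − 0.1197 ≈ 0.880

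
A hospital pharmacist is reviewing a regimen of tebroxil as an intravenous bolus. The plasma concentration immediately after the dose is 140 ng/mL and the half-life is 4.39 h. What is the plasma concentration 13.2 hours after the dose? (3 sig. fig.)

k = ln 2 / 4.39 = 0.1579 h⁻¹
C(t) = C₀ e^(−kt) = 140 × e^(−0.1579 × 13.2) = 140 × e^(−2.084) = 140 × 0.1244 ≈ 17.4 ng/mL

17.4 ng/mL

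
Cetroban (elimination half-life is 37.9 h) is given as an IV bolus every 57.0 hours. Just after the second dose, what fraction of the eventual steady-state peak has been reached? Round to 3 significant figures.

k = ln 2 / 37.9 = 0.01829 h⁻¹
f_n = 1 − e^(−nkτ) = 1 − e^(−2 × 0.01829 × 57.0) = 1 − e^(−2.085) = 1 − 0.1243 ≈ 0.876

0.876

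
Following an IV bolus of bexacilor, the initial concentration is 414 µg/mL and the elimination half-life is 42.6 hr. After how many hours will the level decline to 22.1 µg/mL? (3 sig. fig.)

180 hours

k = ln 2 / 42.6 = 0.01627 hr⁻¹
C(t) = C₀ e^(−kt)  ⇒  t = ln(C₀/C) / k
t = ln(414/22.1) / 0.01627 = 2.930 / 0.01627 ≈ 180 hours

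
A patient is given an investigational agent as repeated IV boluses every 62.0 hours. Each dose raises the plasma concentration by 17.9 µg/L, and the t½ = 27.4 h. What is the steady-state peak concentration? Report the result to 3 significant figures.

k = ln 2 / 27.4 = 0.02530 h⁻¹
Fraction remaining after one interval: e^(−kτ) = e^(−0.02530 × 62.0) = 0.2084
R = 1 / (1 − 0.2084) = 1.263
Css,max = 17.9 × 1.263 ≈ 22.6 µg/L

22.6 µg/L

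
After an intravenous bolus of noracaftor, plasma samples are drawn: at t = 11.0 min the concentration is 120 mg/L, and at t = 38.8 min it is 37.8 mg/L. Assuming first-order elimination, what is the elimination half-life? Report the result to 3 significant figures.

k = ln(C₁/C₂) / (t₂ − t₁) = ln(120/37.8) / (38.8 − 11.0)
  = 1.155 / 27.80 = 0.04155 min⁻¹
t½ = ln 2 / k = ln 2 / 0.04155 ≈ 16.7 minutes

16.7 minutes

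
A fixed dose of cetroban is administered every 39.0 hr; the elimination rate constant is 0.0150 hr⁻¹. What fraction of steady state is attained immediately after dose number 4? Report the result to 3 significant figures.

0.904

f_n = 1 − e^(−nkτ) = 1 − e^(−4 × 0.01500 × 39.0) = 1 − e^(−2.340) = 1 − 0.09633 ≈ 0.904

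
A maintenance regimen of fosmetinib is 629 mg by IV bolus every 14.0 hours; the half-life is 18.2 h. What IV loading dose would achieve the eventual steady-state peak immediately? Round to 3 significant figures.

k = ln 2 / 18.2 = 0.03809 h⁻¹
Accumulation ratio R = 1 / (1 − e^(−kτ)) = 1 / (1 − e^(−0.03809×14.0)) = 1 / (1 − 0.5867) = 2.420
Loading dose = maintenance dose × R = 629 × 2.420 ≈ 1520 mg

1520 mg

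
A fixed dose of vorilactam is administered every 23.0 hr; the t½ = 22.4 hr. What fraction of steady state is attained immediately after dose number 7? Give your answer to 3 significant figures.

k = ln 2 / 22.4 = 0.03094 hr⁻¹
f_n = 1 − e^(−nkτ) = 1 − e^(−7 × 0.03094 × 23.0) = 1 − e^(−4.982) = 1 − 0.006860 ≈ 0.993

0.993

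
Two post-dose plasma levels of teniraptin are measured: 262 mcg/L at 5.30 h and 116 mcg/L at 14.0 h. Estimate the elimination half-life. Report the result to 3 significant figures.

7.40 hours

k = ln(C₁/C₂) / (t₂ − t₁) = ln(262/116) / (14.0 − 5.30)
  = 0.8148 / 8.700 = 0.09365 h⁻¹
t½ = ln 2 / k = ln 2 / 0.09365 ≈ 7.40 hours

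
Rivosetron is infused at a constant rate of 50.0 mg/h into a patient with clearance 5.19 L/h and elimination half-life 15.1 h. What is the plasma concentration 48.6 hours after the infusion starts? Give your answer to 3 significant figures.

8.60 mg/L

Css = rate / CL = 50.0 / 5.19 = 9.634 mg/L
k = ln 2 / 15.1 = 0.04590 h⁻¹
C(t) = Css (1 − e^(−kt)) = 9.634 × (1 − e^(−2.231)) = 9.634 × 0.8926 ≈ 8.60 mg/L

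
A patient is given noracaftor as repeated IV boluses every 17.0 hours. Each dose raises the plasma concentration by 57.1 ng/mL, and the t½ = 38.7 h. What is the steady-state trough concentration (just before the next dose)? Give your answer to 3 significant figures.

k = ln 2 / 38.7 = 0.01791 h⁻¹
Fraction remaining after one interval: e^(−kτ) = e^(−0.01791 × 17.0) = 0.7375
R = 1 / (1 − 0.7375) = 3.810
Css,max = 57.1 × 3.810 = 217.5 ng/mL
Css,min = Css,max × e^(−kτ) = 217.5 × 0.7375 ≈ 160 ng/mL

160 ng/mL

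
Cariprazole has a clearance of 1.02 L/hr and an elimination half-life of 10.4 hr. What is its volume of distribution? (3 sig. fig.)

k = ln 2 / t½ = ln 2 / 10.4 = 0.06665 hr⁻¹
V = CL / k = 1.02 / 0.06665 ≈ 15.3 L

15.3 L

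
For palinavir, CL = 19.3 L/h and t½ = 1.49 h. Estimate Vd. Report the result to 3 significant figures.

k = ln 2 / t½ = ln 2 / 1.49 = 0.4652 h⁻¹
V = CL / k = 19.3 / 0.4652 ≈ 41.5 L

41.5 L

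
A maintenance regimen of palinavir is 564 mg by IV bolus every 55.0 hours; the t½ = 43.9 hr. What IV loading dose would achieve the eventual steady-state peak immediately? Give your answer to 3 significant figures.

972 mg

k = ln 2 / 43.9 = 0.01579 hr⁻¹
Accumulation ratio R = 1 / (1 − e^(−kτ)) = 1 / (1 − e^(−0.01579×55.0)) = 1 / (1 − 0.4196) = 1.723
Loading dose = maintenance dose × R = 564 × 1.723 ≈ 972 mg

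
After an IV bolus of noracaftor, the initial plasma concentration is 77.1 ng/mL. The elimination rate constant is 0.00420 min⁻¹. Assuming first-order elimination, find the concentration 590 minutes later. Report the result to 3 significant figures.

C(t) = C₀ e^(−kt) = 77.1 × e^(−0.004200 × 590) = 77.1 × e^(−2.478) = 77.1 × 0.08391 ≈ 6.47 ng/mL

6.47 ng/mL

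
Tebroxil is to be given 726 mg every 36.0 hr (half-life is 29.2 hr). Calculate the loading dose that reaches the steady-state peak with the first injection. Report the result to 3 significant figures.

1260 mg

k = ln 2 / 29.2 = 0.02374 hr⁻¹
Accumulation ratio R = 1 / (1 − e^(−kτ)) = 1 / (1 − e^(−0.02374×36.0)) = 1 / (1 − 0.4255) = 1.741
Loading dose = maintenance dose × R = 726 × 1.741 ≈ 1260 mg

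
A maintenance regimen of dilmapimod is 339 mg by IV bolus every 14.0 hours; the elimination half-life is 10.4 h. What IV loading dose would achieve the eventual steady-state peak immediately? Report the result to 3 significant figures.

k = ln 2 / 10.4 = 0.06665 h⁻¹
Accumulation ratio R = 1 / (1 − e^(−kτ)) = 1 / (1 − e^(−0.06665×14.0)) = 1 / (1 − 0.3933) = 1.648
Loading dose = maintenance dose × R = 339 × 1.648 ≈ 559 mg

559 mg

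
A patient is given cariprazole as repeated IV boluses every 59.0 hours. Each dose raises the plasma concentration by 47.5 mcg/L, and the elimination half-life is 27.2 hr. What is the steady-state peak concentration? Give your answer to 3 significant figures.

k = ln 2 / 27.2 = 0.02548 hr⁻¹
Fraction remaining after one interval: e^(−kτ) = e^(−0.02548 × 59.0) = 0.2223
R = 1 / (1 − 0.2223) = 1.286
Css,max = 47.5 × 1.286 ≈ 61.1 mcg/L

61.1 mcg/L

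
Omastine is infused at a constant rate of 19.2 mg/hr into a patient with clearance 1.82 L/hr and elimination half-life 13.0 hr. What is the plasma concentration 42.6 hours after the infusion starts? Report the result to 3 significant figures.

Css = rate / CL = 19.2 / 1.82 = 10.55 µg/mL
k = ln 2 / 13.0 = 0.05332 hr⁻¹
C(t) = Css (1 − e^(−kt)) = 10.55 × (1 − e^(−2.271)) = 10.55 × 0.8968 ≈ 9.46 µg/mL

9.46 µg/mL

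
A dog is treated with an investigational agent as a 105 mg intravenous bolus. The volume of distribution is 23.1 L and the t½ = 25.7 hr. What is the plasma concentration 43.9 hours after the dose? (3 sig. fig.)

C₀ = dose / V = 105 / 23.1 = 4.545 mg/L
k = ln 2 / 25.7 = 0.02697 hr⁻¹
C(t) = C₀ e^(−kt) = 4.545 × e^(−0.02697 × 43.9) = 4.545 × e^(−1.184) = 4.545 × 0.3060 ≈ 1.39 mg/L

1.39 mg/L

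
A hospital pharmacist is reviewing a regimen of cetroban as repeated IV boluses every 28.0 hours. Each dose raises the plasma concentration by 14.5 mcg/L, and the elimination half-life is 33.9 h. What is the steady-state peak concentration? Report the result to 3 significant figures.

k = ln 2 / 33.9 = 0.02045 h⁻¹
Fraction remaining after one interval: e^(−kτ) = e^(−0.02045 × 28.0) = 0.5641
R = 1 / (1 − 0.5641) = 2.294
Css,max = 14.5 × 2.294 ≈ 33.3 mcg/L

33.3 mcg/L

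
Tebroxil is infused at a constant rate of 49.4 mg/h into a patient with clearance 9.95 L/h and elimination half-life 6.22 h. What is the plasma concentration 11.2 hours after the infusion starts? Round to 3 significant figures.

3.54 µg/mL

Css = rate / CL = 49.4 / 9.95 = 4.965 µg/mL
k = ln 2 / 6.22 = 0.1114 h⁻¹
C(t) = Css (1 − e^(−kt)) = 4.965 × (1 − e^(−1.248)) = 4.965 × 0.7130 ≈ 3.54 µg/mL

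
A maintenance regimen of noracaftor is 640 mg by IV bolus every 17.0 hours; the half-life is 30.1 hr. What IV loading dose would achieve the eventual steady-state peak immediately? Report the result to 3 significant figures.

k = ln 2 / 30.1 = 0.02303 hr⁻¹
Accumulation ratio R = 1 / (1 − e^(−kτ)) = 1 / (1 − e^(−0.02303×17.0)) = 1 / (1 − 0.6761) = 3.087
Loading dose = maintenance dose × R = 640 × 3.087 ≈ 1980 mg

1980 mg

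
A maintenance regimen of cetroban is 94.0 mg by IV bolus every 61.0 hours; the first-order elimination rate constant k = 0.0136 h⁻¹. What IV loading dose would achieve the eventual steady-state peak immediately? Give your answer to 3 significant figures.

167 mg

Accumulation ratio R = 1 / (1 − e^(−kτ)) = 1 / (1 − e^(−0.01360×61.0)) = 1 / (1 − 0.4362) = 1.774
Loading dose = maintenance dose × R = 94.0 × 1.774 ≈ 167 mg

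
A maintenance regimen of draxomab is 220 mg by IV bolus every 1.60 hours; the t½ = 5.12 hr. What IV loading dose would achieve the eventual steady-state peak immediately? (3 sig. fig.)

k = ln 2 / 5.12 = 0.1354 hr⁻¹
Accumulation ratio R = 1 / (1 − e^(−kτ)) = 1 / (1 − e^(−0.1354×1.60)) = 1 / (1 − 0.8052) = 5.135
Loading dose = maintenance dose × R = 220 × 5.135 ≈ 1130 mg

1130 mg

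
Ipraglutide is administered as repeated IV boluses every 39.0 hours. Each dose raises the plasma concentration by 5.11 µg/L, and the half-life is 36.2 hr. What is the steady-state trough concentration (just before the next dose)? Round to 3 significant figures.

k = ln 2 / 36.2 = 0.01915 hr⁻¹
Fraction remaining after one interval: e^(−kτ) = e^(−0.01915 × 39.0) = 0.4739
R = 1 / (1 − 0.4739) = 1.901
Css,max = 5.11 × 1.901 = 9.713 µg/L
Css,min = Css,max × e^(−kτ) = 9.713 × 0.4739 ≈ 4.60 µg/L

4.60 µg/L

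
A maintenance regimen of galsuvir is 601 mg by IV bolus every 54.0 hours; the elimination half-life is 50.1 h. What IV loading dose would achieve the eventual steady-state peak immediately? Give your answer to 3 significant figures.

k = ln 2 / 50.1 = 0.01384 h⁻¹
Accumulation ratio R = 1 / (1 − e^(−kτ)) = 1 / (1 − e^(−0.01384×54.0)) = 1 / (1 − 0.4737) = 1.900
Loading dose = maintenance dose × R = 601 × 1.900 ≈ 1140 mg

1140 mg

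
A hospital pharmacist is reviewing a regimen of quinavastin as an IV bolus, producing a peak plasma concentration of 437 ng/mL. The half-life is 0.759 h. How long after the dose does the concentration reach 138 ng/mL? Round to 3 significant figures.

1.26 hours

k = ln 2 / 0.759 = 0.9132 h⁻¹
C(t) = C₀ e^(−kt)  ⇒  t = ln(C₀/C) / k
t = ln(437/138) / 0.9132 = 1.153 / 0.9132 ≈ 1.26 hours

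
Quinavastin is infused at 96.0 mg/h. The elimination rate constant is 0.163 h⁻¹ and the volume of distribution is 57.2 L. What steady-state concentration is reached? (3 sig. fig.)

10.3 µg/mL

CL = k · V = 0.163 × 57.2 = 9.324 L/h
Css = rate / CL = 96.0 / 9.324 ≈ 10.3 µg/mL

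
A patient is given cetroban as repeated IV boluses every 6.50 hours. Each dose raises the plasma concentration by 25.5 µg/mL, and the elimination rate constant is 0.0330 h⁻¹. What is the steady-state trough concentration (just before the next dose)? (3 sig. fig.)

107 µg/mL

Fraction remaining after one interval: e^(−kτ) = e^(−0.03300 × 6.50) = 0.8069
R = 1 / (1 − 0.8069) = 5.180
Css,max = 25.5 × 5.180 = 132.1 µg/mL
Css,min = Css,max × e^(−kτ) = 132.1 × 0.8069 ≈ 107 µg/mL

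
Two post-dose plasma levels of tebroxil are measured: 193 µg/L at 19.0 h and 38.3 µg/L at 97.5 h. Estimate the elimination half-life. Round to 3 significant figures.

33.6 hours

k = ln(C₁/C₂) / (t₂ − t₁) = ln(193/38.3) / (97.5 − 19.0)
  = 1.617 / 78.50 = 0.02060 h⁻¹
t½ = ln 2 / k = ln 2 / 0.02060 ≈ 33.6 hours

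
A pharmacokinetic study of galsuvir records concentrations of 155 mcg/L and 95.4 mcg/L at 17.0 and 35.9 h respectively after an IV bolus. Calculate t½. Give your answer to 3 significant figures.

27.0 hours

k = ln(C₁/C₂) / (t₂ − t₁) = ln(155/95.4) / (35.9 − 17.0)
  = 0.4853 / 18.90 = 0.02568 h⁻¹
t½ = ln 2 / k = ln 2 / 0.02568 ≈ 27.0 hours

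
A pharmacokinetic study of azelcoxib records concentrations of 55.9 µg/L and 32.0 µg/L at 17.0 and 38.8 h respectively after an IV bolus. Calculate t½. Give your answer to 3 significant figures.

27.1 hours

k = ln(C₁/C₂) / (t₂ − t₁) = ln(55.9/32.0) / (38.8 − 17.0)
  = 0.5578 / 21.80 = 0.02559 h⁻¹
t½ = ln 2 / k = ln 2 / 0.02559 ≈ 27.1 hours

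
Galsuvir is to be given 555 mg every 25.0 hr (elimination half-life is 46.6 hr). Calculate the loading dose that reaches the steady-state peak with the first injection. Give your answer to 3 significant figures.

k = ln 2 / 46.6 = 0.01487 hr⁻¹
Accumulation ratio R = 1 / (1 − e^(−kτ)) = 1 / (1 − e^(−0.01487×25.0)) = 1 / (1 − 0.6895) = 3.220
Loading dose = maintenance dose × R = 555 × 3.220 ≈ 1790 mg

1790 mg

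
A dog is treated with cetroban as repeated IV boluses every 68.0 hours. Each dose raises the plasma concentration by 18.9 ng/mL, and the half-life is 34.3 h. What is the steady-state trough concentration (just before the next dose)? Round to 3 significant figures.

k = ln 2 / 34.3 = 0.02021 h⁻¹
Fraction remaining after one interval: e^(−kτ) = e^(−0.02021 × 68.0) = 0.2530
R = 1 / (1 − 0.2530) = 1.339
Css,max = 18.9 × 1.339 = 25.30 ng/mL
Css,min = Css,max × e^(−kτ) = 25.30 × 0.2530 ≈ 6.40 ng/mL

6.40 ng/mL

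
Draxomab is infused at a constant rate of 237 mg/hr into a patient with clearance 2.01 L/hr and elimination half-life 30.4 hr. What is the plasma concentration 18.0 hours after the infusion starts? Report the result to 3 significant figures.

Css = rate / CL = 237 / 2.01 = 117.9 mg/L
k = ln 2 / 30.4 = 0.02280 hr⁻¹
C(t) = Css (1 − e^(−kt)) = 117.9 × (1 − e^(−0.4104)) = 117.9 × 0.3366 ≈ 39.7 mg/L

39.7 mg/L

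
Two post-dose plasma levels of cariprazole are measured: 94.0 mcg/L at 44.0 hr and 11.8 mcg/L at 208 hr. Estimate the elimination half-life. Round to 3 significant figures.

k = ln(C₁/C₂) / (t₂ − t₁) = ln(94.0/11.8) / (208 − 44.0)
  = 2.075 / 164.0 = 0.01265 hr⁻¹
t½ = ln 2 / k = ln 2 / 0.01265 ≈ 54.8 hours

54.8 hours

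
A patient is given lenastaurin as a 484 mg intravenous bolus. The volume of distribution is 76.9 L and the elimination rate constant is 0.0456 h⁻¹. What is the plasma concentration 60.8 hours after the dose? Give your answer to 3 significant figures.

0.393 mg/L

C₀ = dose / V = 484 / 76.9 = 6.294 mg/L
C(t) = C₀ e^(−kt) = 6.294 × e^(−0.04560 × 60.8) = 6.294 × e^(−2.772) = 6.294 × 0.06251 ≈ 0.393 mg/L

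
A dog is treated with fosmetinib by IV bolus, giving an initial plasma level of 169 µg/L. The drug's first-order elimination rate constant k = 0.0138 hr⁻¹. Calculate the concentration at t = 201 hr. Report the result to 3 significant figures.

C(t) = C₀ e^(−kt) = 169 × e^(−0.01380 × 201) = 169 × e^(−2.774) = 169 × 0.06242 ≈ 10.5 µg/L

10.5 µg/L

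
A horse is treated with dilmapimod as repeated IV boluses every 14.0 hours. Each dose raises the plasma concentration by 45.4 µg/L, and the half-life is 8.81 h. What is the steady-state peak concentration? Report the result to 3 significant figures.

68.0 µg/L

k = ln 2 / 8.81 = 0.07868 h⁻¹
Fraction remaining after one interval: e^(−kτ) = e^(−0.07868 × 14.0) = 0.3324
R = 1 / (1 − 0.3324) = 1.498
Css,max = 45.4 × 1.498 ≈ 68.0 µg/L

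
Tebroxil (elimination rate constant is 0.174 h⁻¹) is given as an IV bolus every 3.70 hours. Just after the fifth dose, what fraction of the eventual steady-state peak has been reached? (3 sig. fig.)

0.960

f_n = 1 − e^(−nkτ) = 1 − e^(−5 × 0.1740 × 3.70) = 1 − e^(−3.219) = 1 − 0.04000 ≈ 0.960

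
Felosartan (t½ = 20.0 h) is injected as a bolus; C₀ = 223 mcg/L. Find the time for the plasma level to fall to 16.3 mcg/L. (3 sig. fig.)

75.5 hours

k = ln 2 / 20.0 = 0.03466 h⁻¹
C(t) = C₀ e^(−kt)  ⇒  t = ln(C₀/C) / k
t = ln(223/16.3) / 0.03466 = 2.616 / 0.03466 ≈ 75.5 hours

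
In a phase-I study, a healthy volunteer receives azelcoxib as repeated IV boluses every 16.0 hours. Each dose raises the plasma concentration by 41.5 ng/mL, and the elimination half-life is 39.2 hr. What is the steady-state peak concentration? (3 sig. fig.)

k = ln 2 / 39.2 = 0.01768 hr⁻¹
Fraction remaining after one interval: e^(−kτ) = e^(−0.01768 × 16.0) = 0.7536
R = 1 / (1 − 0.7536) = 4.058
Css,max = 41.5 × 4.058 ≈ 168 ng/mL

168 ng/mL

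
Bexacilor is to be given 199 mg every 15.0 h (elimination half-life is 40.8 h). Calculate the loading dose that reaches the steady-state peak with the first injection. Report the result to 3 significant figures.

k = ln 2 / 40.8 = 0.01699 h⁻¹
Accumulation ratio R = 1 / (1 − e^(−kτ)) = 1 / (1 − e^(−0.01699×15.0)) = 1 / (1 − 0.7750) = 4.445
Loading dose = maintenance dose × R = 199 × 4.445 ≈ 885 mg

885 mg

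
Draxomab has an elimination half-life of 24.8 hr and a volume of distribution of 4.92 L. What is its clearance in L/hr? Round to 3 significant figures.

k = ln 2 / t½ = ln 2 / 24.8 = 0.02795 hr⁻¹
CL = k · V = 0.02795 × 4.92 ≈ 0.138 L/hr

0.138 L/hr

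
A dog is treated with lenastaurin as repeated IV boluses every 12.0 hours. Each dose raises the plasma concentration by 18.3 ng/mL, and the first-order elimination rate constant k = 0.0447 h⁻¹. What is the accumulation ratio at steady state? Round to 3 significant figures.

Fraction remaining after one interval: e^(−kτ) = e^(−0.04470 × 12.0) = 0.5848
R = 1 / (1 − 0.5848) = 1 / 0.4152 ≈ 2.41

2.41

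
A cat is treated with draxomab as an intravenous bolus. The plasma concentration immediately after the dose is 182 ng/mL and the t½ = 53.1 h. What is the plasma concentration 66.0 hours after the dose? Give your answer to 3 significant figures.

k = ln 2 / 53.1 = 0.01305 h⁻¹
66.0 h is 1.243 half-lives, so C = 182 × (1/2)^1.243 = 182 × 0.4225 ≈ 76.9 ng/mL

76.9 ng/mL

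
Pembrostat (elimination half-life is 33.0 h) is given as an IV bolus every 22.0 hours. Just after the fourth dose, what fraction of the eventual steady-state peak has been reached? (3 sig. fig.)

0.843

k = ln 2 / 33.0 = 0.02100 h⁻¹
f_n = 1 − e^(−nkτ) = 1 − e^(−4 × 0.02100 × 22.0) = 1 − e^(−1.848) = 1 − 0.1575 ≈ 0.843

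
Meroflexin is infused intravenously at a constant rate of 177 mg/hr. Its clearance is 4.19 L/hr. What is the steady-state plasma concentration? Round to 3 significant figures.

42.2 mg/L

Css = infusion rate / CL = 177 / 4.19 ≈ 42.2 mg/L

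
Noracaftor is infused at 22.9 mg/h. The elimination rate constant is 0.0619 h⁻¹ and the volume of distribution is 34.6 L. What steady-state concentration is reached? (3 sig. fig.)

10.7 mg/L

CL = k · V = 0.0619 × 34.6 = 2.142 L/h
Css = rate / CL = 22.9 / 2.142 ≈ 10.7 mg/L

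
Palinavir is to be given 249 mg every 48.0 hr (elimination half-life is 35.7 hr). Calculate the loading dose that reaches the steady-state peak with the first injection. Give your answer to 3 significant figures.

411 mg

k = ln 2 / 35.7 = 0.01942 hr⁻¹
Accumulation ratio R = 1 / (1 − e^(−kτ)) = 1 / (1 − e^(−0.01942×48.0)) = 1 / (1 − 0.3938) = 1.650
Loading dose = maintenance dose × R = 249 × 1.650 ≈ 411 mg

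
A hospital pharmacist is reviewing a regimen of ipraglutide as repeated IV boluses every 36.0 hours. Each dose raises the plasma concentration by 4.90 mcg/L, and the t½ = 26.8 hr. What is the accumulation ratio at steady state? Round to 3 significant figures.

1.65

k = ln 2 / 26.8 = 0.02586 hr⁻¹
Fraction remaining after one interval: e^(−kτ) = e^(−0.02586 × 36.0) = 0.3941
R = 1 / (1 − 0.3941) = 1 / 0.6059 ≈ 1.65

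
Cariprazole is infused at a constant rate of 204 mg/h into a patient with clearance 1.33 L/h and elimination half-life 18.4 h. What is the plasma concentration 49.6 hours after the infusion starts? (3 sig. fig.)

130 µg/mL

Css = rate / CL = 204 / 1.33 = 153.4 µg/mL
k = ln 2 / 18.4 = 0.03767 h⁻¹
C(t) = Css (1 − e^(−kt)) = 153.4 × (1 − e^(−1.868)) = 153.4 × 0.8456 ≈ 130 µg/mL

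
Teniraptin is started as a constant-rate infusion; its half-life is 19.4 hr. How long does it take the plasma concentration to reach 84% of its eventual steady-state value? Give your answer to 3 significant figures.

k = ln 2 / 19.4 = 0.03573 hr⁻¹
f = 1 − e^(−kt)  ⇒  t = −ln(1 − f) / k
t = −ln(1 − 0.84) / 0.03573 = 1.833 / 0.03573 ≈ 51.3 hours

51.3 hours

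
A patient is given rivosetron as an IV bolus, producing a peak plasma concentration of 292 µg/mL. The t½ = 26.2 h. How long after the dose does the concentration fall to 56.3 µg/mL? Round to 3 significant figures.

62.2 hours

k = ln 2 / 26.2 = 0.02646 h⁻¹
C(t) = C₀ e^(−kt)  ⇒  t = ln(C₀/C) / k
t = ln(292/56.3) / 0.02646 = 1.646 / 0.02646 ≈ 62.2 hours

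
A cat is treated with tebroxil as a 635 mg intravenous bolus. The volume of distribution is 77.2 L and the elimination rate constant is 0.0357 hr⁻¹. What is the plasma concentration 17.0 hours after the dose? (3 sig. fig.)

4.48 µg/mL

C₀ = dose / V = 635 / 77.2 = 8.225 µg/mL
C(t) = C₀ e^(−kt) = 8.225 × e^(−0.03570 × 17.0) = 8.225 × e^(−0.6069) = 8.225 × 0.5450 ≈ 4.48 µg/mL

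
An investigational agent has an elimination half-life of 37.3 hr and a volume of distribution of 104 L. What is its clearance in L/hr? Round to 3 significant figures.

1.93 L/hr

k = ln 2 / t½ = ln 2 / 37.3 = 0.01858 hr⁻¹
CL = k · V = 0.01858 × 104 ≈ 1.93 L/hr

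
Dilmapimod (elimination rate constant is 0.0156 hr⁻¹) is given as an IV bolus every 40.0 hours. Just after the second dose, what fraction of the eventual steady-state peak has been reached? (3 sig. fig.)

f_n = 1 − e^(−nkτ) = 1 − e^(−2 × 0.01560 × 40.0) = 1 − e^(−1.248) = 1 − 0.2871 ≈ 0.713

0.713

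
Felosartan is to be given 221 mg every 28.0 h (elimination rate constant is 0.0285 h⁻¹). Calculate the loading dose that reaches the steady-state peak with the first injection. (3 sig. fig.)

402 mg

Accumulation ratio R = 1 / (1 − e^(−kτ)) = 1 / (1 − e^(−0.02850×28.0)) = 1 / (1 − 0.4502) = 1.819
Loading dose = maintenance dose × R = 221 × 1.819 ≈ 402 mg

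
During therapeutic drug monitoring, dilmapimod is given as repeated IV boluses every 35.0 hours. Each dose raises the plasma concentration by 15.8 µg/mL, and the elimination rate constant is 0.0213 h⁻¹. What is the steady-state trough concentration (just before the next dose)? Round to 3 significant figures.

Fraction remaining after one interval: e^(−kτ) = e^(−0.02130 × 35.0) = 0.4745
R = 1 / (1 − 0.4745) = 1.903
Css,max = 15.8 × 1.903 = 30.07 µg/mL
Css,min = Css,max × e^(−kτ) = 30.07 × 0.4745 ≈ 14.3 µg/mL

14.3 µg/mL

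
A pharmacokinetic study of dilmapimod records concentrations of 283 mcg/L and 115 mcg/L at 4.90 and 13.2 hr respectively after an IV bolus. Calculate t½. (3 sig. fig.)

6.39 hours

k = ln(C₁/C₂) / (t₂ − t₁) = ln(283/115) / (13.2 − 4.90)
  = 0.9005 / 8.300 = 0.1085 hr⁻¹
t½ = ln 2 / k = ln 2 / 0.1085 ≈ 6.39 hours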